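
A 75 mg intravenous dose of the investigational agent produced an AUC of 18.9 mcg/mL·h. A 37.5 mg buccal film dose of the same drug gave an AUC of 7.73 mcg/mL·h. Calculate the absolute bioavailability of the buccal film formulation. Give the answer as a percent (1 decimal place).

F = 81.8%

F = (AUC_ev / D_ev) / (AUC_iv / D_iv)
  = (7.73/37.5) / (18.9/75)
  = 0.206133 / 0.252 = 0.8180
  = 81.80%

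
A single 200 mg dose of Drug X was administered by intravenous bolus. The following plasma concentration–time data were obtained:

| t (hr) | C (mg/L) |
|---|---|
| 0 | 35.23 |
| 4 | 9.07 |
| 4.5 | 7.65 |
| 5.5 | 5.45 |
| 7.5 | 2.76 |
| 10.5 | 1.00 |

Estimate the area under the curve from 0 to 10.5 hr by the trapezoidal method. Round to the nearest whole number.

AUC = 113 mg/L·hr

Trapezoidal AUC_0→10.5:
  [0→4]: (35.23+9.07)/2 × 4 = 88.6
  [4→4.5]: (9.07+7.65)/2 × 0.5 = 4.18
  [4.5→5.5]: (7.65+5.45)/2 × 1 = 6.55
  [5.5→7.5]: (5.45+2.76)/2 × 2 = 8.21
  [7.5→10.5]: (2.76+1.00)/2 × 3 = 5.64
  Sum = 113.18 mg/L·hr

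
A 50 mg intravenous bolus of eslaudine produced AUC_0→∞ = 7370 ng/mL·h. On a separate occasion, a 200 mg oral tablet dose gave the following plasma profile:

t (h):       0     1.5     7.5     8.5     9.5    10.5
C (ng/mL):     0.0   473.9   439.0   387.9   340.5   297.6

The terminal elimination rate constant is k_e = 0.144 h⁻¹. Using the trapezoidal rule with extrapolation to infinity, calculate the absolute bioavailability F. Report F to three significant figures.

Trapezoidal AUC_0→10.5 (oral tablet):
  [0→1.5]: (0.0+473.9)/2 × 1.5 = 355.425
  [1.5→7.5]: (473.9+439.0)/2 × 6 = 2738.7
  [7.5→8.5]: (439.0+387.9)/2 × 1 = 413.45
  [8.5→9.5]: (387.9+340.5)/2 × 1 = 364.2
  [9.5→10.5]: (340.5+297.6)/2 × 1 = 319.05
  Sum = 4190.825 ng/mL·h
Tail: C_last/k_e = 297.6/0.144 = 2066.667
AUC_0→∞ (oral tablet) = 4190.825 + 2066.667 = 6257.492 ng/mL·h
F = (AUC_ev/D_ev)/(AUC_iv/D_iv) = (6257.492/200)/(7370/50) = 31.28746/147.4 = 0.2123

F = 0.212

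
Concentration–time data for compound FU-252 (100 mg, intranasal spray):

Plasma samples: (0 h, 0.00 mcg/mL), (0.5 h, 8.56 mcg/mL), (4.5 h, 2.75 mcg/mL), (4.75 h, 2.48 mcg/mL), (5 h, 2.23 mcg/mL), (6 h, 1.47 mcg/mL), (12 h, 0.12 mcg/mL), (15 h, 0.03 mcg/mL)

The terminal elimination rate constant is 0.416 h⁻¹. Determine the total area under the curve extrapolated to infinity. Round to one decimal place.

AUC = 32.9 mcg/mL·h

Trapezoidal AUC_0→15:
  [0→0.5]: (0.00+8.56)/2 × 0.5 = 2.14
  [0.5→4.5]: (8.56+2.75)/2 × 4 = 22.62
  [4.5→4.75]: (2.75+2.48)/2 × 0.25 = 0.65375
  [4.75→5]: (2.48+2.23)/2 × 0.25 = 0.58875
  [5→6]: (2.23+1.47)/2 × 1 = 1.85
  [6→12]: (1.47+0.12)/2 × 6 = 4.77
  [12→15]: (0.12+0.03)/2 × 3 = 0.225
  Sum = 32.8475 mcg/mL·h
Extrapolated tail: C_last / k_e = 0.03 / 0.416 = 0.072
AUC_0→∞ = 32.8475 + 0.072 = 32.9195 mcg/mL·h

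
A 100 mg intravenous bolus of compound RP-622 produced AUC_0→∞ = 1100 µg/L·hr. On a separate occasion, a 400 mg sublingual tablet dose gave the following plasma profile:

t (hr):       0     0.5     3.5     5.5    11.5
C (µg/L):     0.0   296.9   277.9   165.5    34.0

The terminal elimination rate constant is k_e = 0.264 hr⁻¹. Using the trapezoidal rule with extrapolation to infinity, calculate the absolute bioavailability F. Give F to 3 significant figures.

Trapezoidal AUC_0→11.5 (sublingual tablet):
  [0→0.5]: (0.0+296.9)/2 × 0.5 = 74.225
  [0.5→3.5]: (296.9+277.9)/2 × 3 = 862.2
  [3.5→5.5]: (277.9+165.5)/2 × 2 = 443.4
  [5.5→11.5]: (165.5+34.0)/2 × 6 = 598.5
  Sum = 1978.325 µg/L·hr
Tail: C_last/k_e = 34.0/0.264 = 128.788
AUC_0→∞ (sublingual tablet) = 1978.325 + 128.788 = 2107.113 µg/L·hr
F = (AUC_ev/D_ev)/(AUC_iv/D_iv) = (2107.113/400)/(1100/100) = 5.2677825/11 = 0.4789

F = 0.479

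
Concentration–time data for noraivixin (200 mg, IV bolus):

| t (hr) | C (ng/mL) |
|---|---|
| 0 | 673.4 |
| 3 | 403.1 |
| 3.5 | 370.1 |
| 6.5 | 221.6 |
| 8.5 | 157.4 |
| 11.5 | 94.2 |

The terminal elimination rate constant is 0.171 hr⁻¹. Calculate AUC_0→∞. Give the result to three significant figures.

AUC = 4000 ng/mL·hr

Trapezoidal AUC_0→11.5:
  [0→3]: (673.4+403.1)/2 × 3 = 1614.75
  [3→3.5]: (403.1+370.1)/2 × 0.5 = 193.3
  [3.5→6.5]: (370.1+221.6)/2 × 3 = 887.55
  [6.5→8.5]: (221.6+157.4)/2 × 2 = 379.0
  [8.5→11.5]: (157.4+94.2)/2 × 3 = 377.4
  Sum = 3452.0 ng/mL·hr
Extrapolated tail: C_last / k_e = 94.2 / 0.171 = 550.877
AUC_0→∞ = 3452.0 + 550.877 = 4002.877 ng/mL·hr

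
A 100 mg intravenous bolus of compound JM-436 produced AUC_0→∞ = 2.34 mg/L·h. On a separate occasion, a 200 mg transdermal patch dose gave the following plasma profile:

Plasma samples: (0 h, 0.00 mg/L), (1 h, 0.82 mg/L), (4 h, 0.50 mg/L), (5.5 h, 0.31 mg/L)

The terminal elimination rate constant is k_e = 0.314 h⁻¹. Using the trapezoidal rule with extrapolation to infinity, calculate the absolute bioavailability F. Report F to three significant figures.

F = 0.851

Trapezoidal AUC_0→5.5 (transdermal patch):
  [0→1]: (0.00+0.82)/2 × 1 = 0.41
  [1→4]: (0.82+0.50)/2 × 3 = 1.98
  [4→5.5]: (0.50+0.31)/2 × 1.5 = 0.6075
  Sum = 2.9975 mg/L·h
Tail: C_last/k_e = 0.31/0.314 = 0.987
AUC_0→∞ (transdermal patch) = 2.9975 + 0.987 = 3.9845 mg/L·h
F = (AUC_ev/D_ev)/(AUC_iv/D_iv) = (3.9845/200)/(2.34/100) = 0.0199225/0.0234 = 0.8514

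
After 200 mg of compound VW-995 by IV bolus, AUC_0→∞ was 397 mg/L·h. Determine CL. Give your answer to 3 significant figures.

CL = 0.504 L/h

CL = Dose_iv / AUC_0→∞
   = 200 / 397 = 0.503778 L/h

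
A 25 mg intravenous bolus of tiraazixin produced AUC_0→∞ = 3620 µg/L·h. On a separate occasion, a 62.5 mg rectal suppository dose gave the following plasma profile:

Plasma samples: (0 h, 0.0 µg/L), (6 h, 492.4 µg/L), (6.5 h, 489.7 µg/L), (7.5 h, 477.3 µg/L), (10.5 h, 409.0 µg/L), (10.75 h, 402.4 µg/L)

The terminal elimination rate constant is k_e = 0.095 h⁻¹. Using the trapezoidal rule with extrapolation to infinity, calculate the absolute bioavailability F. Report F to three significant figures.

F = 0.870

Trapezoidal AUC_0→10.75 (rectal suppository):
  [0→6]: (0.0+492.4)/2 × 6 = 1477.2
  [6→6.5]: (492.4+489.7)/2 × 0.5 = 245.525
  [6.5→7.5]: (489.7+477.3)/2 × 1 = 483.5
  [7.5→10.5]: (477.3+409.0)/2 × 3 = 1329.45
  [10.5→10.75]: (409.0+402.4)/2 × 0.25 = 101.425
  Sum = 3637.1 µg/L·h
Tail: C_last/k_e = 402.4/0.095 = 4235.789
AUC_0→∞ (rectal suppository) = 3637.1 + 4235.789 = 7872.889 µg/L·h
F = (AUC_ev/D_ev)/(AUC_iv/D_iv) = (7872.889/62.5)/(3620/25) = 125.966/144.8 = 0.8699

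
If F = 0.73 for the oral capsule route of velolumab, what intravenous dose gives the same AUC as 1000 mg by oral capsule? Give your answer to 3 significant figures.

Systemic exposure from an extravascular dose = F × D_ev, so the equivalent IV dose is F × D_ev.
D_iv = F × D_ev = 0.73 × 1000 = 730 mg

D_iv = 730 mg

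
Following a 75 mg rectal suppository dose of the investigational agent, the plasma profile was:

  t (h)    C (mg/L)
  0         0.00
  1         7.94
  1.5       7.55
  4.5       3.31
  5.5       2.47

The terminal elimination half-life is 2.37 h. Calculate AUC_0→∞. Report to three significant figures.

AUC = 35.5 mg/L·h

Trapezoidal AUC_0→5.5:
  [0→1]: (0.00+7.94)/2 × 1 = 3.97
  [1→1.5]: (7.94+7.55)/2 × 0.5 = 3.8725
  [1.5→4.5]: (7.55+3.31)/2 × 3 = 16.29
  [4.5→5.5]: (3.31+2.47)/2 × 1 = 2.89
  Sum = 27.0225 mg/L·h
k_e = ln2 / t½ = 0.693147 / 2.37 = 0.2925 h^-1
Extrapolated tail: C_last / k_e = 2.47 / 0.2925 = 8.444
AUC_0→∞ = 27.0225 + 8.444 = 35.4665 mg/L·h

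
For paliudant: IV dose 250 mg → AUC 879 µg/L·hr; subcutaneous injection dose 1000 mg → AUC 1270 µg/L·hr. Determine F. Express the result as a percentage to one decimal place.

F = 36.1%

F = (AUC_ev / D_ev) / (AUC_iv / D_iv)
  = (1270/1000) / (879/250)
  = 1.27 / 3.516 = 0.3612
  = 36.12%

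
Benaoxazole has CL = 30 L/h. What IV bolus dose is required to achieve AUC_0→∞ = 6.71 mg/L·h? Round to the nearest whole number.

Dose = 201 mg

Dose_iv = CL × AUC_0→∞
     = 30 × 6.71 = 201.3 mg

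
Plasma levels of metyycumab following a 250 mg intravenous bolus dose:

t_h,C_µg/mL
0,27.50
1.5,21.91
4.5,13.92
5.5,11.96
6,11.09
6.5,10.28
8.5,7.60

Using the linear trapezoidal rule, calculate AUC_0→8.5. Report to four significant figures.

Trapezoidal AUC_0→8.5:
  [0→1.5]: (27.50+21.91)/2 × 1.5 = 37.0575
  [1.5→4.5]: (21.91+13.92)/2 × 3 = 53.745
  [4.5→5.5]: (13.92+11.96)/2 × 1 = 12.94
  [5.5→6]: (11.96+11.09)/2 × 0.5 = 5.7625
  [6→6.5]: (11.09+10.28)/2 × 0.5 = 5.3425
  [6.5→8.5]: (10.28+7.60)/2 × 2 = 17.88
  Sum = 132.7275 µg/mL·h

AUC = 132.7 µg/mL·h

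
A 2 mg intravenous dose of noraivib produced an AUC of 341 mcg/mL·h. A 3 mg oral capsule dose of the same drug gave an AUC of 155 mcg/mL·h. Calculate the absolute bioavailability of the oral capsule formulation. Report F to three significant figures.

F = 0.303

F = (AUC_ev / D_ev) / (AUC_iv / D_iv)
  = (155/3) / (341/2)
  = 51.6667 / 170.5 = 0.3030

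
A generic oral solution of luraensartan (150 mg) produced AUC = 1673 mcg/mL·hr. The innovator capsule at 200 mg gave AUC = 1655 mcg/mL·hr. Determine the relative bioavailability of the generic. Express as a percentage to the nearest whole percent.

F_rel = (AUC_test/D_test) / (AUC_ref/D_ref)
      = (1673/150) / (1655/200)
      = 11.1533 / 8.275 = 1.3478 = 134.78%

F_rel = 135%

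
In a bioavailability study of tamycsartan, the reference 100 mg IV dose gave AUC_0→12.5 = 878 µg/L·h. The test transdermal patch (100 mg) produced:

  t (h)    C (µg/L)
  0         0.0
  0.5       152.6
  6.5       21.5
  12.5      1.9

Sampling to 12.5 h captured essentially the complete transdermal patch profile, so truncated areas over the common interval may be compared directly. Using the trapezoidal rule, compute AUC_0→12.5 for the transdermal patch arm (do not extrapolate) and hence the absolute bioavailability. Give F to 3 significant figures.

F = 0.718

Trapezoidal AUC_0→12.5 (transdermal patch):
  [0→0.5]: (0.0+152.6)/2 × 0.5 = 38.15
  [0.5→6.5]: (152.6+21.5)/2 × 6 = 522.3
  [6.5→12.5]: (21.5+1.9)/2 × 6 = 70.2
  Sum = 630.65 µg/L·h
F = (AUC_ev/D_ev)/(AUC_iv/D_iv) = (630.65/100)/(878/100) = 6.3065/8.78 = 0.7183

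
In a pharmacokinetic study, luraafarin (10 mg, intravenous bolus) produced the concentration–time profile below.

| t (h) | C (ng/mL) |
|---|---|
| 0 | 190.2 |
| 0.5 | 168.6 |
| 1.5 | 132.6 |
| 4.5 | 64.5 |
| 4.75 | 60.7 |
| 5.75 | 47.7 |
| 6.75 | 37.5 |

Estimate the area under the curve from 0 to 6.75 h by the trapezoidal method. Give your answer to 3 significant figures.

AUC = 648 ng/mL·h

Trapezoidal AUC_0→6.75:
  [0→0.5]: (190.2+168.6)/2 × 0.5 = 89.7
  [0.5→1.5]: (168.6+132.6)/2 × 1 = 150.6
  [1.5→4.5]: (132.6+64.5)/2 × 3 = 295.65
  [4.5→4.75]: (64.5+60.7)/2 × 0.25 = 15.65
  [4.75→5.75]: (60.7+47.7)/2 × 1 = 54.2
  [5.75→6.75]: (47.7+37.5)/2 × 1 = 42.6
  Sum = 648.4 ng/mL·h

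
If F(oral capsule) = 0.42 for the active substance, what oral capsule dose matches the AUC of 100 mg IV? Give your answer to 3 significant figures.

D_oral = 238 mg

For equal systemic exposure: F × D_ev = D_iv
D_ev = D_iv / F = 100 / 0.42 = 238.095 mg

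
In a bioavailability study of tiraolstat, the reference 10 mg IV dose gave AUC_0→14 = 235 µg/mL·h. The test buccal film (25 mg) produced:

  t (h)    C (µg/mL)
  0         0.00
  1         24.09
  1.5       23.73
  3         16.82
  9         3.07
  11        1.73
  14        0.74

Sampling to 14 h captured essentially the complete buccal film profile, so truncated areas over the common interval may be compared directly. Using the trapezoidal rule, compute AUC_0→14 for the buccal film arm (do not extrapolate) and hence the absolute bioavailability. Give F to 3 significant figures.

Trapezoidal AUC_0→14 (buccal film):
  [0→1]: (0.00+24.09)/2 × 1 = 12.045
  [1→1.5]: (24.09+23.73)/2 × 0.5 = 11.955
  [1.5→3]: (23.73+16.82)/2 × 1.5 = 30.4125
  [3→9]: (16.82+3.07)/2 × 6 = 59.67
  [9→11]: (3.07+1.73)/2 × 2 = 4.8
  [11→14]: (1.73+0.74)/2 × 3 = 3.705
  Sum = 122.5875 µg/mL·h
F = (AUC_ev/D_ev)/(AUC_iv/D_iv) = (122.5875/25)/(235/10) = 4.9035/23.5 = 0.2087

F = 0.209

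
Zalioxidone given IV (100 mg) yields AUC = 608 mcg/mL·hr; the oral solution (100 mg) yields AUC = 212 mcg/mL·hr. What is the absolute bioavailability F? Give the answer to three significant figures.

F = 0.349

F = (AUC_ev / D_ev) / (AUC_iv / D_iv)
  = (212/100) / (608/100)
  = 2.12 / 6.08 = 0.3487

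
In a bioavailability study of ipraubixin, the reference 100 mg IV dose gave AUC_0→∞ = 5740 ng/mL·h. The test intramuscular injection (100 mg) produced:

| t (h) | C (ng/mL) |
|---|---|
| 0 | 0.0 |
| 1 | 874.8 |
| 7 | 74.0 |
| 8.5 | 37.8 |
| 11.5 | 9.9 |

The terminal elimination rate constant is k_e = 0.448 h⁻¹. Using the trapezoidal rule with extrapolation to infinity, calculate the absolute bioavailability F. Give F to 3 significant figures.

Trapezoidal AUC_0→11.5 (intramuscular injection):
  [0→1]: (0.0+874.8)/2 × 1 = 437.4
  [1→7]: (874.8+74.0)/2 × 6 = 2846.4
  [7→8.5]: (74.0+37.8)/2 × 1.5 = 83.85
  [8.5→11.5]: (37.8+9.9)/2 × 3 = 71.55
  Sum = 3439.2 ng/mL·h
Tail: C_last/k_e = 9.9/0.448 = 22.098
AUC_0→∞ (intramuscular injection) = 3439.2 + 22.098 = 3461.298 ng/mL·h
F = (AUC_ev/D_ev)/(AUC_iv/D_iv) = (3461.298/100)/(5740/100) = 34.61298/57.4 = 0.6030

F = 0.603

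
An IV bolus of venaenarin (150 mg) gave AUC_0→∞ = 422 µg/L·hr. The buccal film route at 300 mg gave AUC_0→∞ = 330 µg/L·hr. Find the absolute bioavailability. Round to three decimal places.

F = (AUC_ev / D_ev) / (AUC_iv / D_iv)
  = (330/300) / (422/150)
  = 1.1 / 2.81333 = 0.3910

F = 0.391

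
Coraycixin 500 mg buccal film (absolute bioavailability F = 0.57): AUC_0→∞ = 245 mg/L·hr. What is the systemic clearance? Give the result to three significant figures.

CL = F × Dose / AUC_0→∞
   = 0.57 × 500 / 245 = 1.16327 L/hr

CL = 1.16 L/hr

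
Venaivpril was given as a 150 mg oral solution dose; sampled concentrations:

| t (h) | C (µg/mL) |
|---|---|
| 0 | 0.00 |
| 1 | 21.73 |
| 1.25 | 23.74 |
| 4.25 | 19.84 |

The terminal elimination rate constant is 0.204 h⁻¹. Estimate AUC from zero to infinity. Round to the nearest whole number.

AUC = 179 µg/mL·h

Trapezoidal AUC_0→4.25:
  [0→1]: (0.00+21.73)/2 × 1 = 10.865
  [1→1.25]: (21.73+23.74)/2 × 0.25 = 5.68375
  [1.25→4.25]: (23.74+19.84)/2 × 3 = 65.37
  Sum = 81.91875 µg/mL·h
Extrapolated tail: C_last / k_e = 19.84 / 0.204 = 97.255
AUC_0→∞ = 81.91875 + 97.255 = 179.17375 µg/mL·h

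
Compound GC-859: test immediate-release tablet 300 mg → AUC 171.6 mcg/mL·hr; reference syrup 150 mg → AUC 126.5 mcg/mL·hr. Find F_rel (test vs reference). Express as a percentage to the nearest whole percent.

F_rel = (AUC_test/D_test) / (AUC_ref/D_ref)
      = (171.6/300) / (126.5/150)
      = 0.572 / 0.843333 = 0.6783 = 67.83%

F_rel = 68%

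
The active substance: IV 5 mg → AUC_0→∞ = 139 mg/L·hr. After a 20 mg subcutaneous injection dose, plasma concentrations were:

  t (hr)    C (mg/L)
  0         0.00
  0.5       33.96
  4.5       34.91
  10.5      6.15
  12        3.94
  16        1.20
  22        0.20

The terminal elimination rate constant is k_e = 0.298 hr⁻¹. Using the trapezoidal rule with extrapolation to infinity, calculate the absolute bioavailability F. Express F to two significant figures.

Trapezoidal AUC_0→22 (subcutaneous injection):
  [0→0.5]: (0.00+33.96)/2 × 0.5 = 8.49
  [0.5→4.5]: (33.96+34.91)/2 × 4 = 137.74
  [4.5→10.5]: (34.91+6.15)/2 × 6 = 123.18
  [10.5→12]: (6.15+3.94)/2 × 1.5 = 7.5675
  [12→16]: (3.94+1.20)/2 × 4 = 10.28
  [16→22]: (1.20+0.20)/2 × 6 = 4.2
  Sum = 291.4575 mg/L·hr
Tail: C_last/k_e = 0.20/0.298 = 0.671
AUC_0→∞ (subcutaneous injection) = 291.4575 + 0.671 = 292.1285 mg/L·hr
F = (AUC_ev/D_ev)/(AUC_iv/D_iv) = (292.1285/20)/(139/5) = 14.606425/27.8 = 0.5254

F = 0.53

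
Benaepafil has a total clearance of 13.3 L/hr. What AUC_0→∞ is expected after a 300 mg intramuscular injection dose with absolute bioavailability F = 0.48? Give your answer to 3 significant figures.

AUC = 10.8 mg/L·hr

AUC_0→∞ = F × Dose / CL
        = 0.48 × 300 / 13.3 = 10.8271 mg/L·hr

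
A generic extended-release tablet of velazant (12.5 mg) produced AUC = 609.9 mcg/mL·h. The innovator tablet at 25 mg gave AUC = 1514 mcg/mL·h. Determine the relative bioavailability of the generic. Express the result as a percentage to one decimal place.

F_rel = 80.6%

F_rel = (AUC_test/D_test) / (AUC_ref/D_ref)
      = (609.9/12.5) / (1514/25)
      = 48.792 / 60.56 = 0.8057 = 80.57%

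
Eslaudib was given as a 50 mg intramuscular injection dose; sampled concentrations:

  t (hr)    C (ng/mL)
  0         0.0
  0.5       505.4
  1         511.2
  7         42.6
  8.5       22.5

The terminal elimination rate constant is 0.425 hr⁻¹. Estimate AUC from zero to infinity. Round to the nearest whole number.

Trapezoidal AUC_0→8.5:
  [0→0.5]: (0.0+505.4)/2 × 0.5 = 126.35
  [0.5→1]: (505.4+511.2)/2 × 0.5 = 254.15
  [1→7]: (511.2+42.6)/2 × 6 = 1661.4
  [7→8.5]: (42.6+22.5)/2 × 1.5 = 48.825
  Sum = 2090.725 ng/mL·hr
Extrapolated tail: C_last / k_e = 22.5 / 0.425 = 52.941
AUC_0→∞ = 2090.725 + 52.941 = 2143.666 ng/mL·hr

AUC = 2144 ng/mL·hr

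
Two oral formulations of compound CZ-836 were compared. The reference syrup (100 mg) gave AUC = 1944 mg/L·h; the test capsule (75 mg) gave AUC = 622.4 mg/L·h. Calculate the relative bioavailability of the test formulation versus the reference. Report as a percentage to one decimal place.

F_rel = 42.7%

F_rel = (AUC_test/D_test) / (AUC_ref/D_ref)
      = (622.4/75) / (1944/100)
      = 8.29867 / 19.44 = 0.4269 = 42.69%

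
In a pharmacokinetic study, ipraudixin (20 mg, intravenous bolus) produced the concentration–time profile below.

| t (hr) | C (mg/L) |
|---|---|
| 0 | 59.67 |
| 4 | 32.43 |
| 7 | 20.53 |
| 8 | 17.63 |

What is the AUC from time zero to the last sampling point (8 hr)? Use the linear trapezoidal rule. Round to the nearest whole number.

Trapezoidal AUC_0→8:
  [0→4]: (59.67+32.43)/2 × 4 = 184.2
  [4→7]: (32.43+20.53)/2 × 3 = 79.44
  [7→8]: (20.53+17.63)/2 × 1 = 19.08
  Sum = 282.72 mg/L·hr

AUC = 283 mg/L·hr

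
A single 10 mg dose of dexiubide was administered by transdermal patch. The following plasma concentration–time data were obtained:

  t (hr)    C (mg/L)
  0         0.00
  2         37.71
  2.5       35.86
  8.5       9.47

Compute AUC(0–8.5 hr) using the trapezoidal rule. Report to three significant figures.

Trapezoidal AUC_0→8.5:
  [0→2]: (0.00+37.71)/2 × 2 = 37.71
  [2→2.5]: (37.71+35.86)/2 × 0.5 = 18.3925
  [2.5→8.5]: (35.86+9.47)/2 × 6 = 135.99
  Sum = 192.0925 mg/L·hr

AUC = 192 mg/L·hr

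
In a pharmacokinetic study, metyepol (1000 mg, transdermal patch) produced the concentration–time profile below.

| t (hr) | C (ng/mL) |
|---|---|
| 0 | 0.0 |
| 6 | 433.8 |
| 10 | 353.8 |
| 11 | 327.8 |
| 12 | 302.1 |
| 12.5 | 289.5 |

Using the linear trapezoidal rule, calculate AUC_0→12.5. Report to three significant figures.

Trapezoidal AUC_0→12.5:
  [0→6]: (0.0+433.8)/2 × 6 = 1301.4
  [6→10]: (433.8+353.8)/2 × 4 = 1575.2
  [10→11]: (353.8+327.8)/2 × 1 = 340.8
  [11→12]: (327.8+302.1)/2 × 1 = 314.95
  [12→12.5]: (302.1+289.5)/2 × 0.5 = 147.9
  Sum = 3680.25 ng/mL·hr

AUC = 3680 ng/mL·hr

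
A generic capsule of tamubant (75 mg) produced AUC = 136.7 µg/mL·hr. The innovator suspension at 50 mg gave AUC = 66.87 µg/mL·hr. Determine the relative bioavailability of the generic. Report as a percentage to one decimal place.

F_rel = (AUC_test/D_test) / (AUC_ref/D_ref)
      = (136.7/75) / (66.87/50)
      = 1.82267 / 1.3374 = 1.3628 = 136.28%

F_rel = 136.3%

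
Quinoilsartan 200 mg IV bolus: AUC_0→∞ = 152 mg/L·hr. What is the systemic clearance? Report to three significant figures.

CL = Dose_iv / AUC_0→∞
   = 200 / 152 = 1.31579 L/hr

CL = 1.32 L/hr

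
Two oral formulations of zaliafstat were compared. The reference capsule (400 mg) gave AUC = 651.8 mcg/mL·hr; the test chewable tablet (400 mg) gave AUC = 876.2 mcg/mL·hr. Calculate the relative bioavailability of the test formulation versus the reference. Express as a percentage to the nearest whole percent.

F_rel = 134%

F_rel = (AUC_test/D_test) / (AUC_ref/D_ref)
      = (876.2/400) / (651.8/400)
      = 2.1905 / 1.6295 = 1.3443 = 134.43%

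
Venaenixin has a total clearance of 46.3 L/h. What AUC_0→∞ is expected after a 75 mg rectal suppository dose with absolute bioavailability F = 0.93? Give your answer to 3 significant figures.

AUC = 1.51 mg/L·h

AUC_0→∞ = F × Dose / CL
        = 0.93 × 75 / 46.3 = 1.50648 mg/L·h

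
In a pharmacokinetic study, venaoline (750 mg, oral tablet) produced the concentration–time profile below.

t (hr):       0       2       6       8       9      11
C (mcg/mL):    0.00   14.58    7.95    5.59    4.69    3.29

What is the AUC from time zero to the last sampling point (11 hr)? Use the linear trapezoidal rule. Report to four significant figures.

AUC = 86.30 mcg/mL·hr

Trapezoidal AUC_0→11:
  [0→2]: (0.00+14.58)/2 × 2 = 14.58
  [2→6]: (14.58+7.95)/2 × 4 = 45.06
  [6→8]: (7.95+5.59)/2 × 2 = 13.54
  [8→9]: (5.59+4.69)/2 × 1 = 5.14
  [9→11]: (4.69+3.29)/2 × 2 = 7.98
  Sum = 86.3 mcg/mL·hr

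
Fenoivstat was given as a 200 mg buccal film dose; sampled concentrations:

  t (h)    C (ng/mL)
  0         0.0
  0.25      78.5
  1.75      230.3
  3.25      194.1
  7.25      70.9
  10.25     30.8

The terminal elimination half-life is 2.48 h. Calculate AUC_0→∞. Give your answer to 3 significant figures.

AUC = 1350 ng/mL·h

Trapezoidal AUC_0→10.25:
  [0→0.25]: (0.0+78.5)/2 × 0.25 = 9.8125
  [0.25→1.75]: (78.5+230.3)/2 × 1.5 = 231.6
  [1.75→3.25]: (230.3+194.1)/2 × 1.5 = 318.3
  [3.25→7.25]: (194.1+70.9)/2 × 4 = 530.0
  [7.25→10.25]: (70.9+30.8)/2 × 3 = 152.55
  Sum = 1242.2625 ng/mL·h
k_e = ln2 / t½ = 0.693147 / 2.48 = 0.2795 h^-1
Extrapolated tail: C_last / k_e = 30.8 / 0.2795 = 110.197
AUC_0→∞ = 1242.2625 + 110.197 = 1352.4595 ng/mL·h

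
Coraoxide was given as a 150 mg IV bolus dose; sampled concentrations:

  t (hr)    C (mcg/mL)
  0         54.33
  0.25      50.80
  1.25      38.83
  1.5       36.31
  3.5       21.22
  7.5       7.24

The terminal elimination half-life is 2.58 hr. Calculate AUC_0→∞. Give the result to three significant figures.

AUC = 209 mcg/mL·hr

Trapezoidal AUC_0→7.5:
  [0→0.25]: (54.33+50.80)/2 × 0.25 = 13.14125
  [0.25→1.25]: (50.80+38.83)/2 × 1 = 44.815
  [1.25→1.5]: (38.83+36.31)/2 × 0.25 = 9.3925
  [1.5→3.5]: (36.31+21.22)/2 × 2 = 57.53
  [3.5→7.5]: (21.22+7.24)/2 × 4 = 56.92
  Sum = 181.79875 mcg/mL·hr
k_e = ln2 / t½ = 0.693147 / 2.58 = 0.2687 hr^-1
Extrapolated tail: C_last / k_e = 7.24 / 0.2687 = 26.945
AUC_0→∞ = 181.79875 + 26.945 = 208.74375 mcg/mL·hr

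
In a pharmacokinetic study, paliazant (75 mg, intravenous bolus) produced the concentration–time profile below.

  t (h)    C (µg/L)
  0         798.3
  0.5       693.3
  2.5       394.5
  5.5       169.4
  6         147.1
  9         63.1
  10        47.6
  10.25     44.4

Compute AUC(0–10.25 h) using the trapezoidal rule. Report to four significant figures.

Trapezoidal AUC_0→10.25:
  [0→0.5]: (798.3+693.3)/2 × 0.5 = 372.9
  [0.5→2.5]: (693.3+394.5)/2 × 2 = 1087.8
  [2.5→5.5]: (394.5+169.4)/2 × 3 = 845.85
  [5.5→6]: (169.4+147.1)/2 × 0.5 = 79.125
  [6→9]: (147.1+63.1)/2 × 3 = 315.3
  [9→10]: (63.1+47.6)/2 × 1 = 55.35
  [10→10.25]: (47.6+44.4)/2 × 0.25 = 11.5
  Sum = 2767.825 µg/L·h

AUC = 2768 µg/L·h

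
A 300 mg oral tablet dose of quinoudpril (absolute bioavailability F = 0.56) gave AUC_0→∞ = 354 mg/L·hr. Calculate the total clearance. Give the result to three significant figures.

CL = F × Dose / AUC_0→∞
   = 0.56 × 300 / 354 = 0.474576 L/hr

CL = 0.475 L/hr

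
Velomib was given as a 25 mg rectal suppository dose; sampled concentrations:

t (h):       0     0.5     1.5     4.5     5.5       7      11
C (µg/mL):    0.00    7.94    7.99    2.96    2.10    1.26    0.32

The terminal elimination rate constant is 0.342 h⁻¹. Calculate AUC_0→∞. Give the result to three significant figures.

Trapezoidal AUC_0→11:
  [0→0.5]: (0.00+7.94)/2 × 0.5 = 1.985
  [0.5→1.5]: (7.94+7.99)/2 × 1 = 7.965
  [1.5→4.5]: (7.99+2.96)/2 × 3 = 16.425
  [4.5→5.5]: (2.96+2.10)/2 × 1 = 2.53
  [5.5→7]: (2.10+1.26)/2 × 1.5 = 2.52
  [7→11]: (1.26+0.32)/2 × 4 = 3.16
  Sum = 34.585 µg/mL·h
Extrapolated tail: C_last / k_e = 0.32 / 0.342 = 0.936
AUC_0→∞ = 34.585 + 0.936 = 35.521 µg/mL·h

AUC = 35.5 µg/mL·h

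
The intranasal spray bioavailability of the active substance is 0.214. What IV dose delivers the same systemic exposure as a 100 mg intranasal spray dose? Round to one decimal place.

D_iv = 21.4 mg

Systemic exposure from an extravascular dose = F × D_ev, so the equivalent IV dose is F × D_ev.
D_iv = F × D_ev = 0.214 × 100 = 21.4 mg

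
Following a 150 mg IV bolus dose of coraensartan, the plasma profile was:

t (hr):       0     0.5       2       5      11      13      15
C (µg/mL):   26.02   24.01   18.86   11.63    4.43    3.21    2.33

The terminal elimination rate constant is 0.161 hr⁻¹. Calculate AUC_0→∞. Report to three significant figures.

Trapezoidal AUC_0→15:
  [0→0.5]: (26.02+24.01)/2 × 0.5 = 12.5075
  [0.5→2]: (24.01+18.86)/2 × 1.5 = 32.1525
  [2→5]: (18.86+11.63)/2 × 3 = 45.735
  [5→11]: (11.63+4.43)/2 × 6 = 48.18
  [11→13]: (4.43+3.21)/2 × 2 = 7.64
  [13→15]: (3.21+2.33)/2 × 2 = 5.54
  Sum = 151.755 µg/mL·hr
Extrapolated tail: C_last / k_e = 2.33 / 0.161 = 14.472
AUC_0→∞ = 151.755 + 14.472 = 166.227 µg/mL·hr

AUC = 166 µg/mL·hr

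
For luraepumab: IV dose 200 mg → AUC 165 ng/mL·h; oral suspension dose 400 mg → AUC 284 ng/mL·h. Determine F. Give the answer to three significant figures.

F = 0.861

F = (AUC_ev / D_ev) / (AUC_iv / D_iv)
  = (284/400) / (165/200)
  = 0.71 / 0.825 = 0.8606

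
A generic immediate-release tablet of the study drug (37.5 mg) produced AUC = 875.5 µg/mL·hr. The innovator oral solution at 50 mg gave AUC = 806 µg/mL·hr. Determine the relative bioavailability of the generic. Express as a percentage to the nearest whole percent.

F_rel = 145%

F_rel = (AUC_test/D_test) / (AUC_ref/D_ref)
      = (875.5/37.5) / (806/50)
      = 23.3467 / 16.12 = 1.4483 = 144.83%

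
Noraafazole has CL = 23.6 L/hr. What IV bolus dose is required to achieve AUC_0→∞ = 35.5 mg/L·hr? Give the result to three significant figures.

Dose = 838 mg

Dose_iv = CL × AUC_0→∞
     = 23.6 × 35.5 = 837.8 mg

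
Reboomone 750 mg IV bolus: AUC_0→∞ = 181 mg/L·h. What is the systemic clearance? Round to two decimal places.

CL = Dose_iv / AUC_0→∞
   = 750 / 181 = 4.14365 L/h

CL = 4.14 L/h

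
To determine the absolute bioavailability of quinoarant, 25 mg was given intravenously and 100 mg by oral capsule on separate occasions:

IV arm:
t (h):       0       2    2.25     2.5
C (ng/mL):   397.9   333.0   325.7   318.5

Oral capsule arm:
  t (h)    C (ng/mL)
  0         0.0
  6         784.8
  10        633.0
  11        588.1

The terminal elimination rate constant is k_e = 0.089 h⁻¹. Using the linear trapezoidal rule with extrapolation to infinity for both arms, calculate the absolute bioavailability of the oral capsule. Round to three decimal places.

Trapezoidal AUC_0→2.5 (IV):
  [0→2]: (397.9+333.0)/2 × 2 = 730.9
  [2→2.25]: (333.0+325.7)/2 × 0.25 = 82.3375
  [2.25→2.5]: (325.7+318.5)/2 × 0.25 = 80.525
  Sum = 893.7625 ng/mL·h
IV tail: 318.5/0.089 = 3578.652; AUC_iv,0→∞ = 893.7625 + 3578.652 = 4472.4145 ng/mL·h
Trapezoidal AUC_0→11 (oral capsule):
  [0→6]: (0.0+784.8)/2 × 6 = 2354.4
  [6→10]: (784.8+633.0)/2 × 4 = 2835.6
  [10→11]: (633.0+588.1)/2 × 1 = 610.55
  Sum = 5800.55 ng/mL·h
oral capsule tail: 588.1/0.089 = 6607.865; AUC_ev,0→∞ = 5800.55 + 6607.865 = 12408.415 ng/mL·h
F = (AUC_ev/D_ev)/(AUC_iv/D_iv) = (12408.415/100)/(4472.4145/25) = 124.08415/178.89658 = 0.6936

F = 0.694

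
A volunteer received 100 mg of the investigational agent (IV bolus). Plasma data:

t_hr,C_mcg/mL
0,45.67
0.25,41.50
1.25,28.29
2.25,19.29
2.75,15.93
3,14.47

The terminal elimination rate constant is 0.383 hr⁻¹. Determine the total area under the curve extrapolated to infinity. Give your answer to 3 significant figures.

AUC = 120 mcg/mL·hr

Trapezoidal AUC_0→3:
  [0→0.25]: (45.67+41.50)/2 × 0.25 = 10.89625
  [0.25→1.25]: (41.50+28.29)/2 × 1 = 34.895
  [1.25→2.25]: (28.29+19.29)/2 × 1 = 23.79
  [2.25→2.75]: (19.29+15.93)/2 × 0.5 = 8.805
  [2.75→3]: (15.93+14.47)/2 × 0.25 = 3.8
  Sum = 82.18625 mcg/mL·hr
Extrapolated tail: C_last / k_e = 14.47 / 0.383 = 37.781
AUC_0→∞ = 82.18625 + 37.781 = 119.96725 mcg/mL·hr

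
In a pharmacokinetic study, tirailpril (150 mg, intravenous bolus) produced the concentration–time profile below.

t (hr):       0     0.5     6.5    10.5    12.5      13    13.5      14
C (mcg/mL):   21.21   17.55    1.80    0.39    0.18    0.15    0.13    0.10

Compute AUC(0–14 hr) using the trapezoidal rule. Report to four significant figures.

Trapezoidal AUC_0→14:
  [0→0.5]: (21.21+17.55)/2 × 0.5 = 9.69
  [0.5→6.5]: (17.55+1.80)/2 × 6 = 58.05
  [6.5→10.5]: (1.80+0.39)/2 × 4 = 4.38
  [10.5→12.5]: (0.39+0.18)/2 × 2 = 0.57
  [12.5→13]: (0.18+0.15)/2 × 0.5 = 0.0825
  [13→13.5]: (0.15+0.13)/2 × 0.5 = 0.07
  [13.5→14]: (0.13+0.10)/2 × 0.5 = 0.0575
  Sum = 72.9 mcg/mL·hr

AUC = 72.90 mcg/mL·hr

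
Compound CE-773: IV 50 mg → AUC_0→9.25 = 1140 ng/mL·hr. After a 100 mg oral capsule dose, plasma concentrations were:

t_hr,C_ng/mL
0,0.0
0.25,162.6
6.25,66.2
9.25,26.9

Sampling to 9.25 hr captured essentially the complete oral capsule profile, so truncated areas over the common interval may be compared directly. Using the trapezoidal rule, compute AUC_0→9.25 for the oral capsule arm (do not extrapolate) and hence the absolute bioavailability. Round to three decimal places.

Trapezoidal AUC_0→9.25 (oral capsule):
  [0→0.25]: (0.0+162.6)/2 × 0.25 = 20.325
  [0.25→6.25]: (162.6+66.2)/2 × 6 = 686.4
  [6.25→9.25]: (66.2+26.9)/2 × 3 = 139.65
  Sum = 846.375 ng/mL·hr
F = (AUC_ev/D_ev)/(AUC_iv/D_iv) = (846.375/100)/(1140/50) = 8.46375/22.8 = 0.3712

F = 0.371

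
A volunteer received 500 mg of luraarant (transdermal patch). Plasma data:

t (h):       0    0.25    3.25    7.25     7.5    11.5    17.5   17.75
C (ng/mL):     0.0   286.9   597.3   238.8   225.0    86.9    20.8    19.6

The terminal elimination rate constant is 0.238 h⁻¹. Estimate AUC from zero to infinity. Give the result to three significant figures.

AUC = 4130 ng/mL·h

Trapezoidal AUC_0→17.75:
  [0→0.25]: (0.0+286.9)/2 × 0.25 = 35.8625
  [0.25→3.25]: (286.9+597.3)/2 × 3 = 1326.3
  [3.25→7.25]: (597.3+238.8)/2 × 4 = 1672.2
  [7.25→7.5]: (238.8+225.0)/2 × 0.25 = 57.975
  [7.5→11.5]: (225.0+86.9)/2 × 4 = 623.8
  [11.5→17.5]: (86.9+20.8)/2 × 6 = 323.1
  [17.5→17.75]: (20.8+19.6)/2 × 0.25 = 5.05
  Sum = 4044.2875 ng/mL·h
Extrapolated tail: C_last / k_e = 19.6 / 0.238 = 82.353
AUC_0→∞ = 4044.2875 + 82.353 = 4126.6405 ng/mL·h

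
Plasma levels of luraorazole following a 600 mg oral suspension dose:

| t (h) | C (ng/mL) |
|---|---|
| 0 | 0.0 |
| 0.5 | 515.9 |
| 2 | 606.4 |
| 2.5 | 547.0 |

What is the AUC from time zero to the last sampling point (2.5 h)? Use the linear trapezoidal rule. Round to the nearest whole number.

AUC = 1259 ng/mL·h

Trapezoidal AUC_0→2.5:
  [0→0.5]: (0.0+515.9)/2 × 0.5 = 128.975
  [0.5→2]: (515.9+606.4)/2 × 1.5 = 841.725
  [2→2.5]: (606.4+547.0)/2 × 0.5 = 288.35
  Sum = 1259.05 ng/mL·h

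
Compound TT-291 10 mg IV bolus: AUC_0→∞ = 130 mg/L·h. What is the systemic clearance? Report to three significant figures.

CL = Dose_iv / AUC_0→∞
   = 10 / 130 = 0.0769231 L/h

CL = 0.0769 L/h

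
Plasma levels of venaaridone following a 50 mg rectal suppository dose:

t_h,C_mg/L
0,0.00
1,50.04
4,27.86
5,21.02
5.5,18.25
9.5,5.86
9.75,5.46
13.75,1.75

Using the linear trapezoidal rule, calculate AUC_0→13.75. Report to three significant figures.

AUC = 240 mg/L·h

Trapezoidal AUC_0→13.75:
  [0→1]: (0.00+50.04)/2 × 1 = 25.02
  [1→4]: (50.04+27.86)/2 × 3 = 116.85
  [4→5]: (27.86+21.02)/2 × 1 = 24.44
  [5→5.5]: (21.02+18.25)/2 × 0.5 = 9.8175
  [5.5→9.5]: (18.25+5.86)/2 × 4 = 48.22
  [9.5→9.75]: (5.86+5.46)/2 × 0.25 = 1.415
  [9.75→13.75]: (5.46+1.75)/2 × 4 = 14.42
  Sum = 240.1825 mg/L·h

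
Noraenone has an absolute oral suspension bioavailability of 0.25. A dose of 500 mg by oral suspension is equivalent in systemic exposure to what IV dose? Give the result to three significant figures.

Systemic exposure from an extravascular dose = F × D_ev, so the equivalent IV dose is F × D_ev.
D_iv = F × D_ev = 0.25 × 500 = 125 mg

D_iv = 125 mg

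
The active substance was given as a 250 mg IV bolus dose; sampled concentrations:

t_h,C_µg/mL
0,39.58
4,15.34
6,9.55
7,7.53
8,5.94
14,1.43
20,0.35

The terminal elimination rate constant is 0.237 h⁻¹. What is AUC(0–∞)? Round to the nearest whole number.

Trapezoidal AUC_0→20:
  [0→4]: (39.58+15.34)/2 × 4 = 109.84
  [4→6]: (15.34+9.55)/2 × 2 = 24.89
  [6→7]: (9.55+7.53)/2 × 1 = 8.54
  [7→8]: (7.53+5.94)/2 × 1 = 6.735
  [8→14]: (5.94+1.43)/2 × 6 = 22.11
  [14→20]: (1.43+0.35)/2 × 6 = 5.34
  Sum = 177.455 µg/mL·h
Extrapolated tail: C_last / k_e = 0.35 / 0.237 = 1.477
AUC_0→∞ = 177.455 + 1.477 = 178.932 µg/mL·h

AUC = 179 µg/mL·h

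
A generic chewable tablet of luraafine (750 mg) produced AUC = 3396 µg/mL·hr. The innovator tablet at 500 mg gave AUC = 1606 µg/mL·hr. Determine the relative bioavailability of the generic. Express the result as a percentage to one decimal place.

F_rel = 141.0%

F_rel = (AUC_test/D_test) / (AUC_ref/D_ref)
      = (3396/750) / (1606/500)
      = 4.528 / 3.212 = 1.4097 = 140.97%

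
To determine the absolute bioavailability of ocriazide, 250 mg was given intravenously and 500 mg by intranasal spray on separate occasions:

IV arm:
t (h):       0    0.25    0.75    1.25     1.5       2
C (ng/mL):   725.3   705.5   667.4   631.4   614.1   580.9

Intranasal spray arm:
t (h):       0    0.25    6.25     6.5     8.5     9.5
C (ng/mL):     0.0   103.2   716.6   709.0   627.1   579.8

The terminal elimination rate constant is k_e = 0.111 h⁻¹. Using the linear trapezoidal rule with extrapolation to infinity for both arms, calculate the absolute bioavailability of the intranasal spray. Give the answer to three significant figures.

Trapezoidal AUC_0→2 (IV):
  [0→0.25]: (725.3+705.5)/2 × 0.25 = 178.85
  [0.25→0.75]: (705.5+667.4)/2 × 0.5 = 343.225
  [0.75→1.25]: (667.4+631.4)/2 × 0.5 = 324.7
  [1.25→1.5]: (631.4+614.1)/2 × 0.25 = 155.6875
  [1.5→2]: (614.1+580.9)/2 × 0.5 = 298.75
  Sum = 1301.2125 ng/mL·h
IV tail: 580.9/0.111 = 5233.333; AUC_iv,0→∞ = 1301.2125 + 5233.333 = 6534.5455 ng/mL·h
Trapezoidal AUC_0→9.5 (intranasal spray):
  [0→0.25]: (0.0+103.2)/2 × 0.25 = 12.9
  [0.25→6.25]: (103.2+716.6)/2 × 6 = 2459.4
  [6.25→6.5]: (716.6+709.0)/2 × 0.25 = 178.2
  [6.5→8.5]: (709.0+627.1)/2 × 2 = 1336.1
  [8.5→9.5]: (627.1+579.8)/2 × 1 = 603.45
  Sum = 4590.05 ng/mL·h
intranasal spray tail: 579.8/0.111 = 5223.423; AUC_ev,0→∞ = 4590.05 + 5223.423 = 9813.473 ng/mL·h
F = (AUC_ev/D_ev)/(AUC_iv/D_iv) = (9813.473/500)/(6534.5455/250) = 19.626946/26.138182 = 0.7509

F = 0.751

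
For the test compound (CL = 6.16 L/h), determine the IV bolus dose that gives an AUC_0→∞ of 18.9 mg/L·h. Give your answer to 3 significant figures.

Dose = 116 mg

Dose_iv = CL × AUC_0→∞
     = 6.16 × 18.9 = 116.424 mg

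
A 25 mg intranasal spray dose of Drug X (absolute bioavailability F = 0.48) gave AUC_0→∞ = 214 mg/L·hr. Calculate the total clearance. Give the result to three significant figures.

CL = 0.0561 L/hr

CL = F × Dose / AUC_0→∞
   = 0.48 × 25 / 214 = 0.0560748 L/hr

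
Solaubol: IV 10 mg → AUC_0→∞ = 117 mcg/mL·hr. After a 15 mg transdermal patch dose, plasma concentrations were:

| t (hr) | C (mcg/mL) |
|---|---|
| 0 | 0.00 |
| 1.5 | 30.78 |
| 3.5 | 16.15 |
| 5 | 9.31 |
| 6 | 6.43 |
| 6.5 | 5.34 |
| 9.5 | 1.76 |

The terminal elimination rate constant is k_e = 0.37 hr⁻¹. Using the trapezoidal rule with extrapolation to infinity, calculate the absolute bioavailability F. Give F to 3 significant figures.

Trapezoidal AUC_0→9.5 (transdermal patch):
  [0→1.5]: (0.00+30.78)/2 × 1.5 = 23.085
  [1.5→3.5]: (30.78+16.15)/2 × 2 = 46.93
  [3.5→5]: (16.15+9.31)/2 × 1.5 = 19.095
  [5→6]: (9.31+6.43)/2 × 1 = 7.87
  [6→6.5]: (6.43+5.34)/2 × 0.5 = 2.9425
  [6.5→9.5]: (5.34+1.76)/2 × 3 = 10.65
  Sum = 110.5725 mcg/mL·hr
Tail: C_last/k_e = 1.76/0.37 = 4.757
AUC_0→∞ (transdermal patch) = 110.5725 + 4.757 = 115.3295 mcg/mL·hr
F = (AUC_ev/D_ev)/(AUC_iv/D_iv) = (115.3295/15)/(117/10) = 7.68863/11.7 = 0.6571

F = 0.657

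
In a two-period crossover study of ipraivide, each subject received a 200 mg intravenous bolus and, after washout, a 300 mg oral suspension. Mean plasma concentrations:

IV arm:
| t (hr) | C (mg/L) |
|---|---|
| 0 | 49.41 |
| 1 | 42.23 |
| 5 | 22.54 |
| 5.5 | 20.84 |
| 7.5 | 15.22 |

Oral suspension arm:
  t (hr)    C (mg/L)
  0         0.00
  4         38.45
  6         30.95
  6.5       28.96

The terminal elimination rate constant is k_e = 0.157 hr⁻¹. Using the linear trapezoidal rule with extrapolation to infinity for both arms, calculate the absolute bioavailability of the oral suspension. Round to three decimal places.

Trapezoidal AUC_0→7.5 (IV):
  [0→1]: (49.41+42.23)/2 × 1 = 45.82
  [1→5]: (42.23+22.54)/2 × 4 = 129.54
  [5→5.5]: (22.54+20.84)/2 × 0.5 = 10.845
  [5.5→7.5]: (20.84+15.22)/2 × 2 = 36.06
  Sum = 222.265 mg/L·hr
IV tail: 15.22/0.157 = 96.943; AUC_iv,0→∞ = 222.265 + 96.943 = 319.208 mg/L·hr
Trapezoidal AUC_0→6.5 (oral suspension):
  [0→4]: (0.00+38.45)/2 × 4 = 76.9
  [4→6]: (38.45+30.95)/2 × 2 = 69.4
  [6→6.5]: (30.95+28.96)/2 × 0.5 = 14.9775
  Sum = 161.2775 mg/L·hr
oral suspension tail: 28.96/0.157 = 184.459; AUC_ev,0→∞ = 161.2775 + 184.459 = 345.7365 mg/L·hr
F = (AUC_ev/D_ev)/(AUC_iv/D_iv) = (345.7365/300)/(319.208/200) = 1.152455/1.59604 = 0.7221

F = 0.722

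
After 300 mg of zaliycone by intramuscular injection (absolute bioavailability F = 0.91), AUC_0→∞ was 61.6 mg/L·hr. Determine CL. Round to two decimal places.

CL = F × Dose / AUC_0→∞
   = 0.91 × 300 / 61.6 = 4.43182 L/hr

CL = 4.43 L/hr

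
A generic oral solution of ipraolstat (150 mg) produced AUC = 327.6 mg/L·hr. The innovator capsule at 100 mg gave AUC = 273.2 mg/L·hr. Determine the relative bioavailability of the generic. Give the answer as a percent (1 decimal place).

F_rel = 79.9%

F_rel = (AUC_test/D_test) / (AUC_ref/D_ref)
      = (327.6/150) / (273.2/100)
      = 2.184 / 2.732 = 0.7994 = 79.94%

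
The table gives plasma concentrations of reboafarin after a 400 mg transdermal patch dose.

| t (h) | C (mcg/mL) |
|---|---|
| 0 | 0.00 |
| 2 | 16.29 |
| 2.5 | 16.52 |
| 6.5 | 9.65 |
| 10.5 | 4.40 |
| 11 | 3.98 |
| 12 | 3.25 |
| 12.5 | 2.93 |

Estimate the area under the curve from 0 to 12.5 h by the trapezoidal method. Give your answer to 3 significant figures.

Trapezoidal AUC_0→12.5:
  [0→2]: (0.00+16.29)/2 × 2 = 16.29
  [2→2.5]: (16.29+16.52)/2 × 0.5 = 8.2025
  [2.5→6.5]: (16.52+9.65)/2 × 4 = 52.34
  [6.5→10.5]: (9.65+4.40)/2 × 4 = 28.1
  [10.5→11]: (4.40+3.98)/2 × 0.5 = 2.095
  [11→12]: (3.98+3.25)/2 × 1 = 3.615
  [12→12.5]: (3.25+2.93)/2 × 0.5 = 1.545
  Sum = 112.1875 mcg/mL·h

AUC = 112 mcg/mL·h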